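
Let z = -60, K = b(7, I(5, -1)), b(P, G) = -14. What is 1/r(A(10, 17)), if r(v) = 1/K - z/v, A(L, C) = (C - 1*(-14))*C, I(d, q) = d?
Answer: 7378/313 ≈ 23.572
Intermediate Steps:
A(L, C) = C*(14 + C) (A(L, C) = (C + 14)*C = (14 + C)*C = C*(14 + C))
K = -14
r(v) = -1/14 + 60/v (r(v) = 1/(-14) - (-60)/v = -1/14 + 60/v)
1/r(A(10, 17)) = 1/((840 - 17*(14 + 17))/(14*((17*(14 + 17))))) = 1/((840 - 17*31)/(14*((17*31)))) = 1/((1/14)*(840 - 1*527)/527) = 1/((1/14)*(1/527)*(840 - 527)) = 1/((1/14)*(1/527)*313) = 1/(313/7378) = 7378/313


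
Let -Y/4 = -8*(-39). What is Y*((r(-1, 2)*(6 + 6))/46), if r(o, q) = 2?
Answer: -14976/23 ≈ -651.13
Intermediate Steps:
Y = -1248 (Y = -(-32)*(-39) = -4*312 = -1248)
Y*((r(-1, 2)*(6 + 6))/46) = -1248*2*(6 + 6)/46 = -1248*2*12/46 = -29952/46 = -1248*12/23 = -14976/23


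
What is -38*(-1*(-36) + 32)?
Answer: -2584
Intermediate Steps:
-38*(-1*(-36) + 32) = -38*(36 + 32) = -38*68 = -2584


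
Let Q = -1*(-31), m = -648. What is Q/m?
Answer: -31/648 ≈ -0.047840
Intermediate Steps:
Q = 31
Q/m = 31/(-648) = 31*(-1/648) = -31/648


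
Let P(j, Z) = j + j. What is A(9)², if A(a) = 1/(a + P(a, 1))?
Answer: 1/729 ≈ 0.0013717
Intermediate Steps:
P(j, Z) = 2*j
A(a) = 1/(3*a) (A(a) = 1/(a + 2*a) = 1/(3*a))
A(9)² = ((⅓)/9)² = ((⅓)*(⅑))² = (1/27)² = 1/729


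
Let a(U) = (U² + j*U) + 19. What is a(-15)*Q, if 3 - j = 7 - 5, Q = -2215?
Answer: -507235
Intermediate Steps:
j = 1 (j = 3 - (7 - 5) = 3 - 1*2 = 3 - 2 = 1)
a(U) = 19 + U + U² (a(U) = (U² + 1*U) + 19 = (U² + U) + 19 = (U + U²) + 19 = 19 + U + U²)
a(-15)*Q = (19 - 15 + (-15)²)*(-2215) = (19 - 15 + 225)*(-2215) = 229*(-2215) = -507235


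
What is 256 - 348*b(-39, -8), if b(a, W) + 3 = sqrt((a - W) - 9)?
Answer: 1300 - 696*I*sqrt(10) ≈ 1300.0 - 2200.9*I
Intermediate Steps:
b(a, W) = -3 + sqrt(-9 + a - W) (b(a, W) = -3 + sqrt((a - W) - 9) = -3 + sqrt(-9 + a - W))
256 - 348*b(-39, -8) = 256 - 348*(-3 + sqrt(-9 - 39 - 1*(-8))) = 256 - 348*(-3 + sqrt(-9 - 39 + 8)) = 256 - 348*(-3 + sqrt(-40)) = 256 - 348*(-3 + 2*I*sqrt(10)) = 256 + (1044 - 696*I*sqrt(10)) = 1300 - 696*I*sqrt(10)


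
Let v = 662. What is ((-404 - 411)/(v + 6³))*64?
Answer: -26080/439 ≈ -59.408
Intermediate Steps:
((-404 - 411)/(v + 6³))*64 = ((-404 - 411)/(662 + 6³))*64 = -815/(662 + 216)*64 = -815/878*64 = -26080/439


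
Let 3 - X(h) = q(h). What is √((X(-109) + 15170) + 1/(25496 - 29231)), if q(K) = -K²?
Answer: √41934375935/1245 ≈ 164.48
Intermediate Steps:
X(h) = 3 + h² (X(h) = 3 - (-1)*h² = 3 + h²)
√((X(-109) + 15170) + 1/(25496 - 29231)) = √(((3 + (-109)²) + 15170) + 1/(25496 - 29231)) = √(((3 + 11881) + 15170) + 1/(-3735)) = √((11884 + 15170) - 1/3735) = √(27054 - 1/3735) = √(101046689/3735) = √41934375935/1245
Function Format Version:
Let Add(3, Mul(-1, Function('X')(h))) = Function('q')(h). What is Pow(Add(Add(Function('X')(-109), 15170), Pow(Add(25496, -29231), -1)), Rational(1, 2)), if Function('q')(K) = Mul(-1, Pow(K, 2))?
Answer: Mul(Rational(1, 1245), Pow(41934375935, Rational(1, 2))) ≈ 164.48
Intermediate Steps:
Function('X')(h) = Add(3, Pow(h, 2)) (Function('X')(h) = Add(3, Mul(-1, Mul(-1, Pow(h, 2)))) = Add(3, Pow(h, 2)))
Pow(Add(Add(Function('X')(-109), 15170), Pow(Add(25496, -29231), -1)), Rational(1, 2)) = Pow(Add(Add(Add(3, Pow(-109, 2)), 15170), Pow(Add(25496, -29231), -1)), Rational(1, 2)) = Pow(Add(Add(Add(3, 11881), 15170), Pow(-3735, -1)), Rational(1, 2)) = Pow(Add(Add(11884, 15170), Rational(-1, 3735)), Rational(1, 2)) = Pow(Add(27054, Rational(-1, 3735)), Rational(1, 2)) = Pow(Rational(101046689, 3735), Rational(1, 2)) = Mul(Rational(1, 1245), Pow(41934375935, Rational(1, 2)))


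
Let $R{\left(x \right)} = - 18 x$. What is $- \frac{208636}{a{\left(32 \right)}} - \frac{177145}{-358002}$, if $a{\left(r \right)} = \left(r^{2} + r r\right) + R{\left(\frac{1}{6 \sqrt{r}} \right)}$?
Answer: $- \frac{4871245813273537}{48050211837438} - \frac{2503632 \sqrt{2}}{134217719} \approx -101.4$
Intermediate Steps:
$a{\left(r \right)} = - \frac{3}{\sqrt{r}} + 2 r^{2}$ ($a{\left(r \right)} = \left(r^{2} + r r\right) - \frac{18}{6 \sqrt{r}} = \left(r^{2} + r^{2}\right) - 18 \frac{1}{6 \sqrt{r}} = 2 r^{2} - \frac{3}{\sqrt{r}} = - \frac{3}{\sqrt{r}} + 2 r^{2}$)
$- \frac{208636}{a{\left(32 \right)}} - \frac{177145}{-358002} = - \frac{208636}{- \frac{3}{4 \sqrt{2}} + 2 \cdot 32^{2}} - \frac{177145}{-358002} = - \frac{208636}{- 3 \frac{\sqrt{2}}{8} + 2 \cdot 1024} - - \frac{177145}{358002} = - \frac{208636}{- \frac{3 \sqrt{2}}{8} + 2048} + \frac{177145}{358002} = - \frac{208636}{2048 - \frac{3 \sqrt{2}}{8}} + \frac{177145}{358002} = \frac{177145}{358002} - \frac{208636}{2048 - \frac{3 \sqrt{2}}{8}}$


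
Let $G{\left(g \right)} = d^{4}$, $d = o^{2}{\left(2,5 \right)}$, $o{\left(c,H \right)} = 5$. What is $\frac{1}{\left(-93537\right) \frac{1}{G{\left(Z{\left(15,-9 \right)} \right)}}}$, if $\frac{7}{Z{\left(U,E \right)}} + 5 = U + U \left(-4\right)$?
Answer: $- \frac{390625}{93537} \approx -4.1762$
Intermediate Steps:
$Z{\left(U,E \right)} = \frac{7}{-5 - 3 U}$ ($Z{\left(U,E \right)} = \frac{7}{-5 + \left(U + U \left(-4\right)\right)} = \frac{7}{-5 + \left(U - 4 U\right)} = \frac{7}{-5 - 3 U}$)
$d = 25$ ($d = 5^{2} = 25$)
$G{\left(g \right)} = 390625$ ($G{\left(g \right)} = 25^{4} = 390625$)
$\frac{1}{\left(-93537\right) \frac{1}{G{\left(Z{\left(15,-9 \right)} \right)}}} = \frac{1}{\left(-93537\right) \frac{1}{390625}} = \frac{1}{- \frac{93537}{390625}} = - \frac{390625}{93537}$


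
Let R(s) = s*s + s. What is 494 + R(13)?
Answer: 676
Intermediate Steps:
R(s) = s + s² (R(s) = s² + s = s + s²)
494 + R(13) = 494 + 13*(1 + 13) = 494 + 13*14 = 494 + 182 = 676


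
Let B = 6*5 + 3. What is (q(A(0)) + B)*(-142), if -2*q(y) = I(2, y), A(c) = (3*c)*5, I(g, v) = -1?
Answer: -4757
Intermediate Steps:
A(c) = 15*c
q(y) = 1/2 (q(y) = -1/2*(-1) = 1/2)
B = 33 (B = 30 + 3 = 33)
(q(A(0)) + B)*(-142) = (1/2 + 33)*(-142) = (67/2)*(-142) = -4757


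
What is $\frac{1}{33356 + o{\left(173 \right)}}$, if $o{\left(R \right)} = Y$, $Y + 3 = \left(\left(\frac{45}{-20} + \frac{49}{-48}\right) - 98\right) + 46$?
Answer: $\frac{48}{1598291} \approx 3.0032 \cdot 10^{-5}$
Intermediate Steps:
$Y = - \frac{2797}{48}$ ($Y = -3 + \left(\left(\left(\frac{45}{-20} + \frac{49}{-48}\right) - 98\right) + 46\right) = -3 + \left(\left(\left(45 \left(- \frac{1}{20}\right) + 49 \left(- \frac{1}{48}\right)\right) - 98\right) + 46\right) = -3 + \left(\left(\left(- \frac{9}{4} - \frac{49}{48}\right) - 98\right) + 46\right) = -3 + \left(\left(- \frac{157}{48} - 98\right) + 46\right) = -3 + \left(- \frac{4861}{48} + 46\right) = -3 - \frac{2653}{48} = - \frac{2797}{48} \approx -58.271$)
$o{\left(R \right)} = - \frac{2797}{48}$
$\frac{1}{33356 + o{\left(173 \right)}} = \frac{1}{33356 - \frac{2797}{48}} = \frac{1}{\frac{1598291}{48}} = \frac{48}{1598291}$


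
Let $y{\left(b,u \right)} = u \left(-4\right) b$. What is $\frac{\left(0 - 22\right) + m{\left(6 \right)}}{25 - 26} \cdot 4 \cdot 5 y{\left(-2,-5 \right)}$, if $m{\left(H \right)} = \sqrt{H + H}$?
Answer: $-17600 + 1600 \sqrt{3} \approx -14829.0$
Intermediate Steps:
$m{\left(H \right)} = \sqrt{2} \sqrt{H}$ ($m{\left(H \right)} = \sqrt{2 H} = \sqrt{2} \sqrt{H}$)
$y{\left(b,u \right)} = - 4 b u$ ($y{\left(b,u \right)} = - 4 u b = - 4 b u$)
$\frac{\left(0 - 22\right) + m{\left(6 \right)}}{25 - 26} \cdot 4 \cdot 5 y{\left(-2,-5 \right)} = \frac{\left(0 - 22\right) + \sqrt{2} \sqrt{6}}{25 - 26} \cdot 4 \cdot 5 \left(\left(-4\right) \left(-2\right) \left(-5\right)\right) = \frac{-22 + 2 \sqrt{3}}{-1} \cdot 20 \left(-40\right) = \left(-22 + 2 \sqrt{3}\right) \left(-1\right) 20 \left(-40\right) = \left(22 - 2 \sqrt{3}\right) 20 \left(-40\right) = \left(440 - 40 \sqrt{3}\right) \left(-40\right) = -17600 + 1600 \sqrt{3}$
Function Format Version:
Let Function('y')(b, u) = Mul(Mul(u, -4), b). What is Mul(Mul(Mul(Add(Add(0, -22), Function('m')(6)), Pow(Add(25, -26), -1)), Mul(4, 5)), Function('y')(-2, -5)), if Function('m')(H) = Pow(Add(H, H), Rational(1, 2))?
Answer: Add(-17600, Mul(1600, Pow(3, Rational(1, 2)))) ≈ -14829.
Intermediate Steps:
Function('m')(H) = Mul(Pow(2, Rational(1, 2)), Pow(H, Rational(1, 2))) (Function('m')(H) = Pow(Mul(2, H), Rational(1, 2)) = Mul(Pow(2, Rational(1, 2)), Pow(H, Rational(1, 2))))
Function('y')(b, u) = Mul(-4, b, u) (Function('y')(b, u) = Mul(Mul(-4, u), b) = Mul(-4, b, u))
Mul(Mul(Mul(Add(Add(0, -22), Function('m')(6)), Pow(Add(25, -26), -1)), Mul(4, 5)), Function('y')(-2, -5)) = Mul(Mul(Mul(Add(Add(0, -22), Mul(Pow(2, Rational(1, 2)), Pow(6, Rational(1, 2)))), Pow(Add(25, -26), -1)), Mul(4, 5)), Mul(-4, -2, -5)) = Mul(Mul(Mul(Add(-22, Mul(2, Pow(3, Rational(1, 2)))), Pow(-1, -1)), 20), -40) = Mul(Mul(Mul(Add(-22, Mul(2, Pow(3, Rational(1, 2)))), -1), 20), -40) = Mul(Mul(Add(22, Mul(-2, Pow(3, Rational(1, 2)))), 20), -40) = Mul(Add(440, Mul(-40, Pow(3, Rational(1, 2)))), -40) = Add(-17600, Mul(1600, Pow(3, Rational(1, 2))))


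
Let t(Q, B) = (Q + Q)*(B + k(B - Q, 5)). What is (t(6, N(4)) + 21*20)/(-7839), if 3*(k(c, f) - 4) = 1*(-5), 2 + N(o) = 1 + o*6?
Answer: -724/7839 ≈ -0.092359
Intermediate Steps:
N(o) = -1 + 6*o (N(o) = -2 + (1 + o*6) = -2 + (1 + 6*o) = -1 + 6*o)
k(c, f) = 7/3 (k(c, f) = 4 + (1*(-5))/3 = 4 + (1/3)*(-5) = 4 - 5/3 = 7/3)
t(Q, B) = 2*Q*(7/3 + B) (t(Q, B) = (Q + Q)*(B + 7/3) = (2*Q)*(7/3 + B) = 2*Q*(7/3 + B))
(t(6, N(4)) + 21*20)/(-7839) = ((2/3)*6*(7 + 3*(-1 + 6*4)) + 21*20)/(-7839) = ((2/3)*6*(7 + 3*(-1 + 24)) + 420)*(-1/7839) = ((2/3)*6*(7 + 3*23) + 420)*(-1/7839) = ((2/3)*6*(7 + 69) + 420)*(-1/7839) = ((2/3)*6*76 + 420)*(-1/7839) = (304 + 420)*(-1/7839) = 724*(-1/7839) = -724/7839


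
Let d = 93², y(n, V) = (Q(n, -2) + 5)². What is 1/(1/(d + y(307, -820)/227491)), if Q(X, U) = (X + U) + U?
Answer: 178878593/20681 ≈ 8649.4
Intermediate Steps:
Q(X, U) = X + 2*U (Q(X, U) = (U + X) + U = X + 2*U)
y(n, V) = (1 + n)² (y(n, V) = ((n + 2*(-2)) + 5)² = ((n - 4) + 5)² = ((-4 + n) + 5)² = (1 + n)²)
d = 8649
1/(1/(d + y(307, -820)/227491)) = 1/(1/(8649 + (1 + 307)²/227491)) = 1/(1/(8649 + 308²*(1/227491))) = 1/(1/(8649 + 94864*(1/227491))) = 1/(1/(8649 + 8624/20681)) = 1/(1/(178878593/20681)) = 1/(20681/178878593) = 178878593/20681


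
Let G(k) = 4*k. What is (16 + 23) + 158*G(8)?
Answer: 5095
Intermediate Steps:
(16 + 23) + 158*G(8) = (16 + 23) + 158*(4*8) = 39 + 158*32 = 39 + 5056 = 5095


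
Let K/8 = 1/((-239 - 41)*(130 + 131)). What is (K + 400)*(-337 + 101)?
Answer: -862343764/9135 ≈ -94400.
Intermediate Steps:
K = -1/9135 (K = 8/(((-239 - 41)*(130 + 131))) = 8/((-280*261)) = 8/(-73080) = 8*(-1/73080) = -1/9135 ≈ -0.00010947)
(K + 400)*(-337 + 101) = (-1/9135 + 400)*(-337 + 101) = (3653999/9135)*(-236) = -862343764/9135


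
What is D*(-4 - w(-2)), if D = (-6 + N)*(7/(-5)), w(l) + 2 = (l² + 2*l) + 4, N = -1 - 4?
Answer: -462/5 ≈ -92.400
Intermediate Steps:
N = -5
w(l) = 2 + l² + 2*l (w(l) = -2 + ((l² + 2*l) + 4) = -2 + (4 + l² + 2*l) = 2 + l² + 2*l)
D = 77/5 (D = (-6 - 5)*(7/(-5)) = -77*(-1)/5 = -11*(-7/5) = 77/5 ≈ 15.400)
D*(-4 - w(-2)) = 77*(-4 - (2 + (-2)² + 2*(-2)))/5 = 77*(-4 - (2 + 4 - 4))/5 = 77*(-4 - 1*2)/5 = 77*(-4 - 2)/5 = (77/5)*(-6) = -462/5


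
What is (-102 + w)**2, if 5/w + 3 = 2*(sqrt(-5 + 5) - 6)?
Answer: 94249/9 ≈ 10472.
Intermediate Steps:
w = -1/3 (w = 5/(-3 + 2*(sqrt(-5 + 5) - 6)) = 5/(-3 + 2*(sqrt(0) - 6)) = 5/(-3 + 2*(0 - 6)) = 5/(-3 + 2*(-6)) = 5/(-3 - 12) = 5/(-15) = 5*(-1/15) = -1/3 ≈ -0.33333)
(-102 + w)**2 = (-102 - 1/3)**2 = (-307/3)**2 = 94249/9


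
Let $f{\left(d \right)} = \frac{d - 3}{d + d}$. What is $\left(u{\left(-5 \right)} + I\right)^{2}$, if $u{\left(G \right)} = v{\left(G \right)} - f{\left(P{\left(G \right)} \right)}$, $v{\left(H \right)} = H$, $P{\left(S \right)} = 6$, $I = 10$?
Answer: $\frac{361}{16} \approx 22.563$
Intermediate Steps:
$f{\left(d \right)} = \frac{-3 + d}{2 d}$
$u{\left(G \right)} = - \frac{1}{4} + G$ ($u{\left(G \right)} = G - \frac{-3 + 6}{2 \cdot 6} = G - \frac{1}{2} \cdot \frac{1}{6} \cdot 3 = G - \frac{1}{4} = - \frac{1}{4} + G$)
$\left(u{\left(-5 \right)} + I\right)^{2} = \left(\left(- \frac{1}{4} - 5\right) + 10\right)^{2} = \left(- \frac{21}{4} + 10\right)^{2} = \left(\frac{19}{4}\right)^{2} = \frac{361}{16}$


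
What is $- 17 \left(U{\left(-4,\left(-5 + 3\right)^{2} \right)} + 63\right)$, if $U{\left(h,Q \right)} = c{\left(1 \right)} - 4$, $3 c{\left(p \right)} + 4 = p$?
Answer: $-986$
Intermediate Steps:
$c{\left(p \right)} = - \frac{4}{3} + \frac{p}{3}$
$U{\left(h,Q \right)} = -5$ ($U{\left(h,Q \right)} = \left(- \frac{4}{3} + \frac{1}{3} \cdot 1\right) - 4 = \left(- \frac{4}{3} + \frac{1}{3}\right) - 4 = -1 - 4 = -5$)
$- 17 \left(U{\left(-4,\left(-5 + 3\right)^{2} \right)} + 63\right) = - 17 \left(-5 + 63\right) = \left(-17\right) 58 = -986$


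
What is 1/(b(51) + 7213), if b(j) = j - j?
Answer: 1/7213 ≈ 0.00013864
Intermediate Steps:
b(j) = 0
1/(b(51) + 7213) = 1/(0 + 7213) = 1/7213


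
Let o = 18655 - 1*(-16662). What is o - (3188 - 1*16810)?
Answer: 48939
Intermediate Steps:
o = 35317 (o = 18655 + 16662 = 35317)
o - (3188 - 1*16810) = 35317 - (3188 - 1*16810) = 35317 - (3188 - 16810) = 35317 - 1*(-13622) = 35317 + 13622 = 48939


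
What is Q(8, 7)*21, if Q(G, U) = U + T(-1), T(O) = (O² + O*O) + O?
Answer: 168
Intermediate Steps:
T(O) = O + 2*O² (T(O) = (O² + O²) + O = 2*O² + O = O + 2*O²)
Q(G, U) = 1 + U (Q(G, U) = U - (1 + 2*(-1)) = U - (1 - 2) = U - 1*(-1) = U + 1 = 1 + U)
Q(8, 7)*21 = (1 + 7)*21 = 8*21 = 168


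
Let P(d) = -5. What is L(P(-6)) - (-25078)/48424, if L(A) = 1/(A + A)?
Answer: 50589/121060 ≈ 0.41788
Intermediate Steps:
L(A) = 1/(2*A)
L(P(-6)) - (-25078)/48424 = (1/2)/(-5) - (-25078)/48424 = (1/2)*(-1/5) - (-25078)/48424 = -1/10 - 1*(-12539/24212) = -1/10 + 12539/24212 = 50589/121060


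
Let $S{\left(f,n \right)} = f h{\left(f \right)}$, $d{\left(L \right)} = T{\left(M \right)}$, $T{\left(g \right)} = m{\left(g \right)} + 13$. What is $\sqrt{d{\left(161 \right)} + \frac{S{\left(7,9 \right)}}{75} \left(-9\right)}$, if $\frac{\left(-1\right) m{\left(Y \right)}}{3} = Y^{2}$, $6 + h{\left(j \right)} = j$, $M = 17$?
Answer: $\frac{i \sqrt{21371}}{5} \approx 29.238 i$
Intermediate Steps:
$h{\left(j \right)} = -6 + j$
$m{\left(Y \right)} = - 3 Y^{2}$
$T{\left(g \right)} = 13 - 3 g^{2}$ ($T{\left(g \right)} = - 3 g^{2} + 13 = 13 - 3 g^{2}$)
$d{\left(L \right)} = -854$ ($d{\left(L \right)} = 13 - 3 \cdot 17^{2} = 13 - 867 = -854$)
$S{\left(f,n \right)} = f \left(-6 + f\right)$
$\sqrt{d{\left(161 \right)} + \frac{S{\left(7,9 \right)}}{75} \left(-9\right)} = \sqrt{-854 + \frac{7 \left(-6 + 7\right)}{75} \left(-9\right)} = \sqrt{-854 + 7 \cdot 1 \cdot \frac{1}{75} \left(-9\right)} = \sqrt{-854 + 7 \cdot \frac{1}{75} \left(-9\right)} = \sqrt{-854 + \frac{7}{75} \left(-9\right)} = \sqrt{-854 - \frac{21}{25}} = \sqrt{- \frac{21371}{25}} = \frac{i \sqrt{21371}}{5}$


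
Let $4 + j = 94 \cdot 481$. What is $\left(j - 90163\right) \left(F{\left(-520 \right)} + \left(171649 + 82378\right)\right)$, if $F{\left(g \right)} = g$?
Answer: $-11395900171$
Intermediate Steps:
$j = 45210$ ($j = -4 + 94 \cdot 481 = -4 + 45214 = 45210$)
$\left(j - 90163\right) \left(F{\left(-520 \right)} + \left(171649 + 82378\right)\right) = \left(45210 - 90163\right) \left(-520 + \left(171649 + 82378\right)\right) = - 44953 \left(-520 + 254027\right) = \left(-44953\right) 253507 = -11395900171$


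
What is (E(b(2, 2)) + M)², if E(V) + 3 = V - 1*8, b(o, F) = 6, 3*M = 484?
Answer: 219961/9 ≈ 24440.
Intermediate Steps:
M = 484/3 (M = (⅓)*484 = 484/3 ≈ 161.33)
E(V) = -11 + V (E(V) = -3 + (V - 1*8) = -3 + (V - 8) = -3 + (-8 + V) = -11 + V)
(E(b(2, 2)) + M)² = ((-11 + 6) + 484/3)² = (-5 + 484/3)² = (469/3)² = 219961/9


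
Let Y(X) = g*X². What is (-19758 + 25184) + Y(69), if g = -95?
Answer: -446869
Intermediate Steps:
Y(X) = -95*X²
(-19758 + 25184) + Y(69) = (-19758 + 25184) - 95*69² = 5426 - 95*4761 = 5426 - 452295 = -446869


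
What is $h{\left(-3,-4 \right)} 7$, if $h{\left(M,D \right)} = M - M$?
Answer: $0$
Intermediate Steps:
$h{\left(M,D \right)} = 0$
$h{\left(-3,-4 \right)} 7 = 0 \cdot 7 = 0$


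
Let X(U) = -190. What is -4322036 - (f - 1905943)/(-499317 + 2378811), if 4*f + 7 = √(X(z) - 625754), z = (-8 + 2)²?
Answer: -32492955295357/7517976 - I*√156486/3758988 ≈ -4.322e+6 - 0.00010524*I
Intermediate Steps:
z = 36 (z = (-6)² = 36)
f = -7/4 + I*√156486/2 (f = -7/4 + √(-190 - 625754)/4 = -7/4 + √(-625944)/4 = -7/4 + (2*I*√156486)/4 = -7/4 + I*√156486/2 ≈ -1.75 + 197.79*I)
-4322036 - (f - 1905943)/(-499317 + 2378811) = -4322036 - ((-7/4 + I*√156486/2) - 1905943)/(-499317 + 2378811) = -4322036 - (-7623779/4 + I*√156486/2)/1879494 = -4322036 - (-7623779/7517976 + I*√156486/3758988) = -4322036 + (7623779/7517976 - I*√156486/3758988) = -32492955295357/7517976 - I*√156486/3758988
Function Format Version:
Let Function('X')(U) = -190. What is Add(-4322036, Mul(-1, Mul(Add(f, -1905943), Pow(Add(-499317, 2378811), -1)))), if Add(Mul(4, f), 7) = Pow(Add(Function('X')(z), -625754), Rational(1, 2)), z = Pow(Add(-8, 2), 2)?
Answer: Add(Rational(-32492955295357, 7517976), Mul(Rational(-1, 3758988), I, Pow(156486, Rational(1, 2)))) ≈ Add(-4.3220e+6, Mul(-0.00010524, I))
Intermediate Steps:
z = 36 (z = Pow(-6, 2) = 36)
f = Add(Rational(-7, 4), Mul(Rational(1, 2), I, Pow(156486, Rational(1, 2)))) (f = Add(Rational(-7, 4), Mul(Rational(1, 4), Pow(Add(-190, -625754), Rational(1, 2)))) = Add(Rational(-7, 4), Mul(Rational(1, 4), Pow(-625944, Rational(1, 2)))) = Add(Rational(-7, 4), Mul(Rational(1, 4), Mul(2, I, Pow(156486, Rational(1, 2))))) = Add(Rational(-7, 4), Mul(Rational(1, 2), I, Pow(156486, Rational(1, 2)))) ≈ Add(-1.7500, Mul(197.79, I)))
Add(-4322036, Mul(-1, Mul(Add(f, -1905943), Pow(Add(-499317, 2378811), -1)))) = Add(-4322036, Mul(-1, Mul(Add(Add(Rational(-7, 4), Mul(Rational(1, 2), I, Pow(156486, Rational(1, 2)))), -1905943), Pow(Add(-499317, 2378811), -1)))) = Add(-4322036, Mul(-1, Mul(Add(Rational(-7623779, 4), Mul(Rational(1, 2), I, Pow(156486, Rational(1, 2)))), Pow(1879494, -1)))) = Add(-4322036, Mul(-1, Mul(Add(Rational(-7623779, 4), Mul(Rational(1, 2), I, Pow(156486, Rational(1, 2)))), Rational(1, 1879494)))) = Add(-4322036, Mul(-1, Add(Rational(-7623779, 7517976), Mul(Rational(1, 3758988), I, Pow(156486, Rational(1, 2)))))) = Add(-4322036, Add(Rational(7623779, 7517976), Mul(Rational(-1, 3758988), I, Pow(156486, Rational(1, 2))))) = Add(Rational(-32492955295357, 7517976), Mul(Rational(-1, 3758988), I, Pow(156486, Rational(1, 2))))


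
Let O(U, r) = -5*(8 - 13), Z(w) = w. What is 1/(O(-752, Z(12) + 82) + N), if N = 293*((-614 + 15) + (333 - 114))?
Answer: -1/111315 ≈ -8.9835e-6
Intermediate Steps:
O(U, r) = 25 (O(U, r) = -5*(-5) = 25)
N = -111340 (N = 293*(-599 + 219) = 293*(-380) = -111340)
1/(O(-752, Z(12) + 82) + N) = 1/(25 - 111340) = 1/(-111315) = -1/111315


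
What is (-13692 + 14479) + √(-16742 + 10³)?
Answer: 787 + I*√15742 ≈ 787.0 + 125.47*I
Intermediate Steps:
(-13692 + 14479) + √(-16742 + 10³) = 787 + √(-16742 + 1000) = 787 + √(-15742) = 787 + I*√15742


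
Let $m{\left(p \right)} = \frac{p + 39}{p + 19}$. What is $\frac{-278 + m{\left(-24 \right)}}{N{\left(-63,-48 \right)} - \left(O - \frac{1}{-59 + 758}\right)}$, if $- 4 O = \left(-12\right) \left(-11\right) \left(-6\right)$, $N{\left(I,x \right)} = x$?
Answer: $\frac{196419}{171953} \approx 1.1423$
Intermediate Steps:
$m{\left(p \right)} = \frac{39 + p}{19 + p}$
$O = 198$ ($O = - \frac{\left(-12\right) \left(-11\right) \left(-6\right)}{4} = - \frac{132 \left(-6\right)}{4} = \left(- \frac{1}{4}\right) \left(-792\right) = 198$)
$\frac{-278 + m{\left(-24 \right)}}{N{\left(-63,-48 \right)} - \left(O - \frac{1}{-59 + 758}\right)} = \frac{-278 + \frac{39 - 24}{19 - 24}}{-48 + \left(\frac{1}{-59 + 758} - 198\right)} = \frac{-278 + \frac{1}{-5} \cdot 15}{-48 - \left(198 - \frac{1}{699}\right)} = \frac{-278 - 3}{-48 + \left(\frac{1}{699} - 198\right)} = \frac{-278 - 3}{-48 - \frac{138401}{699}} = - \frac{281}{- \frac{171953}{699}} = \left(-281\right) \left(- \frac{699}{171953}\right) = \frac{196419}{171953}$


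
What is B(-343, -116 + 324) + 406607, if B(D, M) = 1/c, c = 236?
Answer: 95959253/236 ≈ 4.0661e+5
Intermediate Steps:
B(D, M) = 1/236
B(-343, -116 + 324) + 406607 = 1/236 + 406607 = 95959253/236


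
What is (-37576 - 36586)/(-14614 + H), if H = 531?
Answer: 74162/14083 ≈ 5.2661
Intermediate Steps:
(-37576 - 36586)/(-14614 + H) = (-37576 - 36586)/(-14614 + 531) = -74162/(-14083) = -74162*(-1/14083) = 74162/14083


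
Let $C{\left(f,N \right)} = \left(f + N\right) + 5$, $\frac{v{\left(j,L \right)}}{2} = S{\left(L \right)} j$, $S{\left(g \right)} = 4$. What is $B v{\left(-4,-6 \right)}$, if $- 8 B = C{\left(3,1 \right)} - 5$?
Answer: $16$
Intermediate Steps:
$v{\left(j,L \right)} = 8 j$ ($v{\left(j,L \right)} = 2 \cdot 4 j = 8 j$)
$C{\left(f,N \right)} = 5 + N + f$ ($C{\left(f,N \right)} = \left(N + f\right) + 5 = 5 + N + f$)
$B = - \frac{1}{2}$ ($B = - \frac{\left(5 + 1 + 3\right) - 5}{8} = - \frac{9 - 5}{8} = \left(- \frac{1}{8}\right) 4 = - \frac{1}{2} \approx -0.5$)
$B v{\left(-4,-6 \right)} = - \frac{8 \left(-4\right)}{2} = \left(- \frac{1}{2}\right) \left(-32\right) = 16$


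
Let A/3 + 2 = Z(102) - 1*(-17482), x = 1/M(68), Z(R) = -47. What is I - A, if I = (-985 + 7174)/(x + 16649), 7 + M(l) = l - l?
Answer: -6094986735/116542 ≈ -52299.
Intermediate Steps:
M(l) = -7 (M(l) = -7 + (l - l) = -7 + 0 = -7)
x = -⅐ (x = 1/(-7) = -⅐ ≈ -0.14286)
A = 52299 (A = -6 + 3*(-47 - 1*(-17482)) = -6 + 3*(-47 + 17482) = -6 + 3*17435 = -6 + 52305 = 52299)
I = 43323/116542 (I = (-985 + 7174)/(-⅐ + 16649) = 6189/(116542/7) = 6189*(7/116542) = 43323/116542 ≈ 0.37174)
I - A = 43323/116542 - 1*52299 = 43323/116542 - 52299 = -6094986735/116542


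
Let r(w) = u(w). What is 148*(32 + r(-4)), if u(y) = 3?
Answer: 5180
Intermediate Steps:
r(w) = 3
148*(32 + r(-4)) = 148*(32 + 3) = 148*35 = 5180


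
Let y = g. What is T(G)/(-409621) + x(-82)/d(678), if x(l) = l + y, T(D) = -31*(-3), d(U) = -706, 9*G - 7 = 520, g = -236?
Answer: 65096910/144596213 ≈ 0.45020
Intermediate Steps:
y = -236
G = 527/9 (G = 7/9 + (⅑)*520 = 7/9 + 520/9 = 527/9 ≈ 58.556)
T(D) = 93
x(l) = -236 + l (x(l) = l - 236 = -236 + l)
T(G)/(-409621) + x(-82)/d(678) = 93/(-409621) + (-236 - 82)/(-706) = 93*(-1/409621) - 318*(-1/706) = -93/409621 + 159/353 = 65096910/144596213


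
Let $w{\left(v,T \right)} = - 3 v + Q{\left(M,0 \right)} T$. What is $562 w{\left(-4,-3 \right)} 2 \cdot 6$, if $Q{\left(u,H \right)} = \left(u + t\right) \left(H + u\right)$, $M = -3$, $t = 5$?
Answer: $202320$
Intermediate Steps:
$Q{\left(u,H \right)} = \left(5 + u\right) \left(H + u\right)$ ($Q{\left(u,H \right)} = \left(u + 5\right) \left(H + u\right) = \left(5 + u\right) \left(H + u\right)$)
$w{\left(v,T \right)} = - 6 T - 3 v$ ($w{\left(v,T \right)} = - 3 v + \left(\left(-3\right)^{2} + 5 \cdot 0 + 5 \left(-3\right) + 0 \left(-3\right)\right) T = - 3 v + \left(9 + 0 - 15 + 0\right) T = - 3 v - 6 T = - 6 T - 3 v$)
$562 w{\left(-4,-3 \right)} 2 \cdot 6 = 562 \left(\left(-6\right) \left(-3\right) - -12\right) 2 \cdot 6 = 562 \left(18 + 12\right) 2 \cdot 6 = 562 \cdot 30 \cdot 2 \cdot 6 = 562 \cdot 60 \cdot 6 = 562 \cdot 360 = 202320$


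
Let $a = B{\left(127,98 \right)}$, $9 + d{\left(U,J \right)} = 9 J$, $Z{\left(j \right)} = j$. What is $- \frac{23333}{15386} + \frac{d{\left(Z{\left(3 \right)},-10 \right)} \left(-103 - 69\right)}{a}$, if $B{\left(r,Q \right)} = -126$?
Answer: $- \frac{2102641}{15386} \approx -136.66$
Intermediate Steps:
$d{\left(U,J \right)} = -9 + 9 J$
$a = -126$
$- \frac{23333}{15386} + \frac{d{\left(Z{\left(3 \right)},-10 \right)} \left(-103 - 69\right)}{a} = - \frac{23333}{15386} + \frac{\left(-9 + 9 \left(-10\right)\right) \left(-103 - 69\right)}{-126} = \left(-23333\right) \frac{1}{15386} + \left(-9 - 90\right) \left(-172\right) \left(- \frac{1}{126}\right) = - \frac{23333}{15386} + \left(-99\right) \left(-172\right) \left(- \frac{1}{126}\right) = - \frac{23333}{15386} + 17028 \left(- \frac{1}{126}\right) = - \frac{23333}{15386} - \frac{946}{7} = - \frac{2102641}{15386}$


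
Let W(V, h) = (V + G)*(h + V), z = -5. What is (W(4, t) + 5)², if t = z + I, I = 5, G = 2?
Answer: 841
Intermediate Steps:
t = 0 (t = -5 + 5 = 0)
W(V, h) = (2 + V)*(V + h) (W(V, h) = (V + 2)*(h + V) = (2 + V)*(V + h))
(W(4, t) + 5)² = ((4² + 2*4 + 2*0 + 4*0) + 5)² = ((16 + 8 + 0 + 0) + 5)² = (24 + 5)² = 29² = 841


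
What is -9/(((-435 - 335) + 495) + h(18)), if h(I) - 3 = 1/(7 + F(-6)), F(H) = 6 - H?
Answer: 171/5167 ≈ 0.033095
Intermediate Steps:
h(I) = 58/19 (h(I) = 3 + 1/(7 + (6 - 1*(-6))) = 3 + 1/(7 + (6 + 6)) = 3 + 1/(7 + 12) = 3 + 1/19 = 58/19)
-9/(((-435 - 335) + 495) + h(18)) = -9/(((-435 - 335) + 495) + 58/19) = -9/((-770 + 495) + 58/19) = -9/(-275 + 58/19) = -9/(-5167/19) = -9*(-19/5167) = 171/5167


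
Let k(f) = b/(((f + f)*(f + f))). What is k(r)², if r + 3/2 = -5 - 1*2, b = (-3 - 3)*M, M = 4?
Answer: 576/83521 ≈ 0.0068965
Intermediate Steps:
b = -24 (b = (-3 - 3)*4 = -6*4 = -24)
r = -17/2 (r = -3/2 + (-5 - 1*2) = -3/2 + (-5 - 2) = -3/2 - 7 = -17/2 ≈ -8.5000)
k(f) = -6/f² (k(f) = -24/(f + f)² = -24*1/(4*f²) = -6/f²)
k(r)² = (-6/(-17/2)²)² = (-6*4/289)² = (-24/289)² = 576/83521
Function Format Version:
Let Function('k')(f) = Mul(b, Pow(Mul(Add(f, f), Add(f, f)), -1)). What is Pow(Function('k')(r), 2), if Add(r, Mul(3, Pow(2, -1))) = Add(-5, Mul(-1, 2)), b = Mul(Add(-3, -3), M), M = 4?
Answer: Rational(576, 83521) ≈ 0.0068965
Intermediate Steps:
b = -24 (b = Mul(Add(-3, -3), 4) = Mul(-6, 4) = -24)
r = Rational(-17, 2) (r = Add(Rational(-3, 2), Add(-5, Mul(-1, 2))) = Add(Rational(-3, 2), Add(-5, -2)) = Add(Rational(-3, 2), -7) = Rational(-17, 2) ≈ -8.5000)
Function('k')(f) = Mul(-6, Pow(f, -2)) (Function('k')(f) = Mul(-24, Pow(Mul(Add(f, f), Add(f, f)), -1)) = Mul(-24, Pow(Mul(Mul(2, f), Mul(2, f)), -1)) = Mul(-24, Pow(Mul(4, Pow(f, 2)), -1)) = Mul(-24, Mul(Rational(1, 4), Pow(f, -2))) = Mul(-6, Pow(f, -2)))
Pow(Function('k')(r), 2) = Pow(Mul(-6, Pow(Rational(-17, 2), -2)), 2) = Pow(Mul(-6, Rational(4, 289)), 2) = Pow(Rational(-24, 289), 2) = Rational(576, 83521)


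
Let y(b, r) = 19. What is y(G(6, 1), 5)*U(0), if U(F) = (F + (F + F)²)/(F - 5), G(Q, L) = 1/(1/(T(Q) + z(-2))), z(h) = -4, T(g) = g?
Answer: 0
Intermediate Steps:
G(Q, L) = -4 + Q (G(Q, L) = 1/(1/(Q - 4)) = 1/(1/(-4 + Q)) = -4 + Q)
U(F) = (F + 4*F²)/(-5 + F) (U(F) = (F + (2*F)²)/(-5 + F) = (F + 4*F²)/(-5 + F))
y(G(6, 1), 5)*U(0) = 19*(0*(1 + 4*0)/(-5 + 0)) = 19*(0*(1 + 0)/(-5)) = 19*(0*(-⅕)*1) = 19*0 = 0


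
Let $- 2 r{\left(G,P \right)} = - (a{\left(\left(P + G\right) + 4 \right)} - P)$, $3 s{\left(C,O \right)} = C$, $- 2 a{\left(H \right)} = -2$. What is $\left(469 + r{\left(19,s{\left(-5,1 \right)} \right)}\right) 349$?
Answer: $\frac{492439}{3} \approx 1.6415 \cdot 10^{5}$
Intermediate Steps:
$a{\left(H \right)} = 1$ ($a{\left(H \right)} = \left(- \frac{1}{2}\right) \left(-2\right) = 1$)
$s{\left(C,O \right)} = \frac{C}{3}$
$r{\left(G,P \right)} = \frac{1}{2} - \frac{P}{2}$ ($r{\left(G,P \right)} = - \frac{\left(-1\right) \left(1 - P\right)}{2} = - \frac{-1 + P}{2} = \frac{1}{2} - \frac{P}{2}$)
$\left(469 + r{\left(19,s{\left(-5,1 \right)} \right)}\right) 349 = \left(469 - \left(- \frac{1}{2} + \frac{\frac{1}{3} \left(-5\right)}{2}\right)\right) 349 = \left(469 + \left(\frac{1}{2} - - \frac{5}{6}\right)\right) 349 = \left(469 + \left(\frac{1}{2} + \frac{5}{6}\right)\right) 349 = \left(469 + \frac{4}{3}\right) 349 = \frac{1411}{3} \cdot 349 = \frac{492439}{3}$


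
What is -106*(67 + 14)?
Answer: -8586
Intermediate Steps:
-106*(67 + 14) = -106*81 = -8586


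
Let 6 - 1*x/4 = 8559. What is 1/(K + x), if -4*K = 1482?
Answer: -2/69165 ≈ -2.8916e-5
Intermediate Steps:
K = -741/2 (K = -1/4*1482 = -741/2 ≈ -370.50)
x = -34212 (x = 24 - 4*8559 = 24 - 34236 = -34212)
1/(K + x) = 1/(-741/2 - 34212) = 1/(-69165/2) = -2/69165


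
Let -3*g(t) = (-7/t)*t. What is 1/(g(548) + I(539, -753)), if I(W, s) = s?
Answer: -3/2252 ≈ -0.0013321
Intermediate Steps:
g(t) = 7/3 (g(t) = -(-7/t)*t/3 = -1/3*(-7) = 7/3)
1/(g(548) + I(539, -753)) = 1/(7/3 - 753) = 1/(-2252/3) = -3/2252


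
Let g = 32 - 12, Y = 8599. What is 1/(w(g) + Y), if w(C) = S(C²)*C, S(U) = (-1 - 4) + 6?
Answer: 1/8619 ≈ 0.00011602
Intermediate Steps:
S(U) = 1 (S(U) = -5 + 6 = 1)
g = 20
w(C) = C (w(C) = 1*C = C)
1/(w(g) + Y) = 1/(20 + 8599) = 1/8619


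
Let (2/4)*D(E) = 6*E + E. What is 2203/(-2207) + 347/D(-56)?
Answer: -2492981/1730288 ≈ -1.4408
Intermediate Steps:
D(E) = 14*E (D(E) = 2*(6*E + E) = 2*(7*E) = 14*E)
2203/(-2207) + 347/D(-56) = 2203/(-2207) + 347/((14*(-56))) = 2203*(-1/2207) + 347/(-784) = -2203/2207 + 347*(-1/784) = -2203/2207 - 347/784 = -2492981/1730288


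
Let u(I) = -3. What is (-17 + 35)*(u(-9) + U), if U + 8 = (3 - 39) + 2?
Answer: -810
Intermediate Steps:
U = -42 (U = -8 + ((3 - 39) + 2) = -8 + (-36 + 2) = -8 - 34 = -42)
(-17 + 35)*(u(-9) + U) = (-17 + 35)*(-3 - 42) = 18*(-45) = -810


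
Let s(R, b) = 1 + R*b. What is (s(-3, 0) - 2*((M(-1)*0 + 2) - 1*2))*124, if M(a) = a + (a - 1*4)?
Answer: 124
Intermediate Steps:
M(a) = -4 + 2*a (M(a) = a + (a - 4) = a + (-4 + a) = -4 + 2*a)
(s(-3, 0) - 2*((M(-1)*0 + 2) - 1*2))*124 = ((1 - 3*0) - 2*(((-4 + 2*(-1))*0 + 2) - 1*2))*124 = ((1 + 0) - 2*(((-4 - 2)*0 + 2) - 2))*124 = (1 - 2*((-6*0 + 2) - 2))*124 = (1 - 2*((0 + 2) - 2))*124 = (1 - 2*(2 - 2))*124 = (1 - 2*0)*124 = (1 + 0)*124 = 1*124 = 124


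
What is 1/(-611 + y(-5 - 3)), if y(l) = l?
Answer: -1/619 ≈ -0.0016155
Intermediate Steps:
1/(-611 + y(-5 - 3)) = 1/(-611 + (-5 - 3)) = 1/(-611 - 8) = 1/(-619) = -1/619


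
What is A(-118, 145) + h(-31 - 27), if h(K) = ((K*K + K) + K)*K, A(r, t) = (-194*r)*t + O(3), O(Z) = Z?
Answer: 3130959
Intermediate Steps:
A(r, t) = 3 - 194*r*t (A(r, t) = (-194*r)*t + 3 = -194*r*t + 3 = 3 - 194*r*t)
h(K) = K*(K**2 + 2*K) (h(K) = ((K**2 + K) + K)*K = ((K + K**2) + K)*K = (K**2 + 2*K)*K = K*(K**2 + 2*K))
A(-118, 145) + h(-31 - 27) = (3 - 194*(-118)*145) + (-31 - 27)**2*(2 + (-31 - 27)) = (3 + 3319340) + (-58)**2*(2 - 58) = 3319343 + 3364*(-56) = 3319343 - 188384 = 3130959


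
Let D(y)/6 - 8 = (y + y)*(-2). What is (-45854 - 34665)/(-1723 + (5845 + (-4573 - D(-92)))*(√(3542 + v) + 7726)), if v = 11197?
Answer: 612275091533/57808172142265 - 1346921832*√51/57808172142265 ≈ 0.010425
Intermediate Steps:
D(y) = 48 - 24*y (D(y) = 48 + 6*((y + y)*(-2)) = 48 + 6*((2*y)*(-2)) = 48 + 6*(-4*y) = 48 - 24*y)
(-45854 - 34665)/(-1723 + (5845 + (-4573 - D(-92)))*(√(3542 + v) + 7726)) = (-45854 - 34665)/(-1723 + (5845 + (-4573 - (48 - 24*(-92))))*(√(3542 + 11197) + 7726)) = -80519/(-1723 + (5845 + (-4573 - (48 + 2208)))*(√14739 + 7726)) = -80519/(-1723 + (5845 + (-4573 - 1*2256))*(17*√51 + 7726)) = -80519/(-1723 + (5845 + (-4573 - 2256))*(7726 + 17*√51)) = -80519/(-1723 + (5845 - 6829)*(7726 + 17*√51)) = -80519/(-1723 - 984*(7726 + 17*√51)) = -80519/(-1723 + (-7602384 - 16728*√51)) = -80519/(-7604107 - 16728*√51)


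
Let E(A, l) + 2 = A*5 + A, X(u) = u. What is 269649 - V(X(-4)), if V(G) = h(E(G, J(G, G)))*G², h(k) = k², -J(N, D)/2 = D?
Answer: 258833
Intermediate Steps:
J(N, D) = -2*D
E(A, l) = -2 + 6*A (E(A, l) = -2 + (A*5 + A) = -2 + (5*A + A) = -2 + 6*A)
V(G) = G²*(-2 + 6*G)² (V(G) = (-2 + 6*G)²*G² = G²*(-2 + 6*G)²)
269649 - V(X(-4)) = 269649 - 4*(-4)²*(-1 + 3*(-4))² = 269649 - 4*16*(-1 - 12)² = 269649 - 4*16*(-13)² = 269649 - 4*16*169 = 269649 - 1*10816 = 269649 - 10816 = 258833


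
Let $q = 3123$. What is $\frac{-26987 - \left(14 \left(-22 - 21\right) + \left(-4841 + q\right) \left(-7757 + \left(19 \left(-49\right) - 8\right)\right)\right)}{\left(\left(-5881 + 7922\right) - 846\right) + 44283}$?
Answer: $- \frac{14966113}{45478} \approx -329.08$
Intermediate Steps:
$\frac{-26987 - \left(14 \left(-22 - 21\right) + \left(-4841 + q\right) \left(-7757 + \left(19 \left(-49\right) - 8\right)\right)\right)}{\left(\left(-5881 + 7922\right) - 846\right) + 44283} = \frac{-26987 - \left(14 \left(-22 - 21\right) + \left(-4841 + 3123\right) \left(-7757 + \left(19 \left(-49\right) - 8\right)\right)\right)}{\left(\left(-5881 + 7922\right) - 846\right) + 44283} = \frac{-26987 - \left(-602 - 1718 \left(-7757 - 939\right)\right)}{\left(2041 - 846\right) + 44283} = \frac{-26987 + \left(602 - - 1718 \left(-7757 - 939\right)\right)}{1195 + 44283} = \frac{-26987 + \left(602 - \left(-1718\right) \left(-8696\right)\right)}{45478} = \left(-26987 + \left(602 - 14939728\right)\right) \frac{1}{45478} = \left(-26987 - 14939126\right) \frac{1}{45478} = \left(-14966113\right) \frac{1}{45478} = - \frac{14966113}{45478}$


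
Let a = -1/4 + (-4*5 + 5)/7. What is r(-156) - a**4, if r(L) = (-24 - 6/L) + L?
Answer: -1699952285/7990528 ≈ -212.75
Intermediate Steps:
a = -67/28 (a = -1*1/4 + (-20 + 5)*(1/7) = -1/4 - 15*1/7 = -1/4 - 15/7 = -67/28 ≈ -2.3929)
r(L) = -24 + L - 6/L
r(-156) - a**4 = (-24 - 156 - 6/(-156)) - (-67/28)**4 = (-24 - 156 - 6*(-1/156)) - 1*20151121/614656 = (-24 - 156 + 1/26) - 20151121/614656 = -4679/26 - 20151121/614656 = -1699952285/7990528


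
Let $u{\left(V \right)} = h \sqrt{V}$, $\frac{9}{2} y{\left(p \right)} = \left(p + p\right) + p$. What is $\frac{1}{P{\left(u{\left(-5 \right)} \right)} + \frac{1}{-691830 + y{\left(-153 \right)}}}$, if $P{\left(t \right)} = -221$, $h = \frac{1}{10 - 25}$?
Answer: $- \frac{691932}{152916973} \approx -0.0045249$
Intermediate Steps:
$h = - \frac{1}{15}$ ($h = \frac{1}{-15} = - \frac{1}{15} \approx -0.066667$)
$y{\left(p \right)} = \frac{2 p}{3}$ ($y{\left(p \right)} = \frac{2 \left(\left(p + p\right) + p\right)}{9} = \frac{2 \left(2 p + p\right)}{9} = \frac{2 \cdot 3 p}{9} = \frac{2 p}{3}$)
$u{\left(V \right)} = - \frac{\sqrt{V}}{15}$
$\frac{1}{P{\left(u{\left(-5 \right)} \right)} + \frac{1}{-691830 + y{\left(-153 \right)}}} = \frac{1}{-221 + \frac{1}{-691830 + \frac{2}{3} \left(-153\right)}} = \frac{1}{-221 + \frac{1}{-691830 - 102}} = \frac{1}{-221 + \frac{1}{-691932}} = \frac{1}{-221 - \frac{1}{691932}} = \frac{1}{- \frac{152916973}{691932}} = - \frac{691932}{152916973}$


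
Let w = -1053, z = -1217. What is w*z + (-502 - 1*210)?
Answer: 1280789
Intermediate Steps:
w*z + (-502 - 1*210) = -1053*(-1217) + (-502 - 1*210) = 1281501 + (-502 - 210) = 1281501 - 712 = 1280789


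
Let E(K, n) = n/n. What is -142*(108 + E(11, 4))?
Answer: -15478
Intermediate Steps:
E(K, n) = 1
-142*(108 + E(11, 4)) = -142*(108 + 1) = -142*109 = -15478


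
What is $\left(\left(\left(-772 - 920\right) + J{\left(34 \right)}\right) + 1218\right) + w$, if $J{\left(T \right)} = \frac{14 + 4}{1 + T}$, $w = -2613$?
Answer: $- \frac{108027}{35} \approx -3086.5$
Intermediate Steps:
$J{\left(T \right)} = \frac{18}{1 + T}$
$\left(\left(\left(-772 - 920\right) + J{\left(34 \right)}\right) + 1218\right) + w = \left(\left(\left(-772 - 920\right) + \frac{18}{1 + 34}\right) + 1218\right) - 2613 = \left(\left(-1692 + \frac{18}{35}\right) + 1218\right) - 2613 = \left(- \frac{59202}{35} + 1218\right) - 2613 = - \frac{16572}{35} - 2613 = - \frac{108027}{35}$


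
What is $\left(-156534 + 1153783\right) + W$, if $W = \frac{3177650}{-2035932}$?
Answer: $\frac{1015163986709}{1017966} \approx 9.9725 \cdot 10^{5}$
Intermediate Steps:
$W = - \frac{1588825}{1017966}$ ($W = 3177650 \left(- \frac{1}{2035932}\right) = - \frac{1588825}{1017966} \approx -1.5608$)
$\left(-156534 + 1153783\right) + W = \left(-156534 + 1153783\right) - \frac{1588825}{1017966} = 997249 - \frac{1588825}{1017966} = \frac{1015163986709}{1017966}$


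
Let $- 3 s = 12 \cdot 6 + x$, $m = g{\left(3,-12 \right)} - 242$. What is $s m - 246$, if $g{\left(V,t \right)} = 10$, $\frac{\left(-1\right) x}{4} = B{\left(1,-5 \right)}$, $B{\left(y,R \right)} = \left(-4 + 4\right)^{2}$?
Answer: $5322$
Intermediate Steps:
$B{\left(y,R \right)} = 0$ ($B{\left(y,R \right)} = 0^{2} = 0$)
$x = 0$ ($x = \left(-4\right) 0 = 0$)
$m = -232$ ($m = 10 - 242 = -232$)
$s = -24$ ($s = - \frac{12 \cdot 6 + 0}{3} = - \frac{72 + 0}{3} = \left(- \frac{1}{3}\right) 72 = -24$)
$s m - 246 = \left(-24\right) \left(-232\right) - 246 = 5568 - 246 = 5322$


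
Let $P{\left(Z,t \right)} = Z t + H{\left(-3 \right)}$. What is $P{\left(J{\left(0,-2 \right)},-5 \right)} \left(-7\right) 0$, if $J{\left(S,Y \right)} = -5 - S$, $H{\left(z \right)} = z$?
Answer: $0$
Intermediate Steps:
$P{\left(Z,t \right)} = -3 + Z t$ ($P{\left(Z,t \right)} = Z t - 3 = -3 + Z t$)
$P{\left(J{\left(0,-2 \right)},-5 \right)} \left(-7\right) 0 = \left(-3 + \left(-5 - 0\right) \left(-5\right)\right) \left(-7\right) 0 = \left(-3 + \left(-5 + 0\right) \left(-5\right)\right) \left(-7\right) 0 = \left(-3 - -25\right) \left(-7\right) 0 = \left(-3 + 25\right) \left(-7\right) 0 = 22 \left(-7\right) 0 = \left(-154\right) 0 = 0$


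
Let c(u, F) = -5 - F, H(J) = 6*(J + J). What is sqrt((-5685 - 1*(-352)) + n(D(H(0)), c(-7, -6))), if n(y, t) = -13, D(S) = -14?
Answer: 9*I*sqrt(66) ≈ 73.116*I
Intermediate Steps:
H(J) = 12*J (H(J) = 6*(2*J) = 12*J)
sqrt((-5685 - 1*(-352)) + n(D(H(0)), c(-7, -6))) = sqrt((-5685 - 1*(-352)) - 13) = sqrt((-5685 + 352) - 13) = sqrt(-5333 - 13) = sqrt(-5346) = 9*I*sqrt(66)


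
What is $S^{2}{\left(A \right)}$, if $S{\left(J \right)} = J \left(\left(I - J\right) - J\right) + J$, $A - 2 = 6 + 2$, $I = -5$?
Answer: $57600$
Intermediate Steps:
$A = 10$ ($A = 2 + \left(6 + 2\right) = 2 + 8 = 10$)
$S{\left(J \right)} = J + J \left(-5 - 2 J\right)$ ($S{\left(J \right)} = J \left(\left(-5 - J\right) - J\right) + J = J \left(-5 - 2 J\right) + J = J + J \left(-5 - 2 J\right)$)
$S^{2}{\left(A \right)} = \left(\left(-2\right) 10 \left(2 + 10\right)\right)^{2} = \left(\left(-2\right) 10 \cdot 12\right)^{2} = \left(-240\right)^{2} = 57600$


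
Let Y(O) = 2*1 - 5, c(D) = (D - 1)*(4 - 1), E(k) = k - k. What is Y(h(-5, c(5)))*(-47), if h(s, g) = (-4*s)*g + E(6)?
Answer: 141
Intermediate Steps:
E(k) = 0
c(D) = -3 + 3*D (c(D) = (-1 + D)*3 = -3 + 3*D)
h(s, g) = -4*g*s (h(s, g) = (-4*s)*g + 0 = -4*g*s + 0 = -4*g*s)
Y(O) = -3 (Y(O) = 2 - 5 = -3)
Y(h(-5, c(5)))*(-47) = -3*(-47) = 141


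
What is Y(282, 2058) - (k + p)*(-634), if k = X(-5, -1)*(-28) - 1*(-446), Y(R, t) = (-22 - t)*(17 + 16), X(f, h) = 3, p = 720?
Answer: 617348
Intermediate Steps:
Y(R, t) = -726 - 33*t (Y(R, t) = (-22 - t)*33 = -726 - 33*t)
k = 362 (k = 3*(-28) - 1*(-446) = -84 + 446 = 362)
Y(282, 2058) - (k + p)*(-634) = (-726 - 33*2058) - (362 + 720)*(-634) = (-726 - 67914) - 1082*(-634) = -68640 - 1*(-685988) = -68640 + 685988 = 617348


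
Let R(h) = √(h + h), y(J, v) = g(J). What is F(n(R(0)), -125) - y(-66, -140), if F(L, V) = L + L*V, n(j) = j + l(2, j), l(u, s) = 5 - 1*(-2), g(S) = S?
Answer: -802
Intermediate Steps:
l(u, s) = 7 (l(u, s) = 5 + 2 = 7)
y(J, v) = J
R(h) = √2*√h (R(h) = √(2*h) = √2*√h)
n(j) = 7 + j (n(j) = j + 7 = 7 + j)
F(n(R(0)), -125) - y(-66, -140) = (7 + √2*√0)*(1 - 125) - 1*(-66) = (7 + √2*0)*(-124) + 66 = (7 + 0)*(-124) + 66 = 7*(-124) + 66 = -868 + 66 = -802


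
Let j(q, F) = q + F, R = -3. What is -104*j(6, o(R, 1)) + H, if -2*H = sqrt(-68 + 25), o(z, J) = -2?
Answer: -416 - I*sqrt(43)/2 ≈ -416.0 - 3.2787*I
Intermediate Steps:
H = -I*sqrt(43)/2 (H = -sqrt(-68 + 25)/2 = -I*sqrt(43)/2 ≈ -3.2787*I)
j(q, F) = F + q
-104*j(6, o(R, 1)) + H = -104*(-2 + 6) - I*sqrt(43)/2 = -104*4 - I*sqrt(43)/2 = -416 - I*sqrt(43)/2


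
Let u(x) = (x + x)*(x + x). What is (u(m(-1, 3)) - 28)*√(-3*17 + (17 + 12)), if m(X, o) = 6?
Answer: 116*I*√22 ≈ 544.09*I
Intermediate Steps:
u(x) = 4*x² (u(x) = (2*x)*(2*x) = 4*x²)
(u(m(-1, 3)) - 28)*√(-3*17 + (17 + 12)) = (4*6² - 28)*√(-3*17 + (17 + 12)) = (4*36 - 28)*√(-51 + 29) = (144 - 28)*√(-22) = 116*(I*√22) = 116*I*√22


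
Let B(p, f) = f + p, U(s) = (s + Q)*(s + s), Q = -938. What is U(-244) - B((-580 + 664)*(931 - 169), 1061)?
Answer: 511747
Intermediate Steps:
U(s) = 2*s*(-938 + s) (U(s) = (s - 938)*(s + s) = (-938 + s)*(2*s) = 2*s*(-938 + s))
U(-244) - B((-580 + 664)*(931 - 169), 1061) = 2*(-244)*(-938 - 244) - (1061 + (-580 + 664)*(931 - 169)) = 2*(-244)*(-1182) - (1061 + 84*762) = 576816 - (1061 + 64008) = 576816 - 1*65069 = 576816 - 65069 = 511747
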